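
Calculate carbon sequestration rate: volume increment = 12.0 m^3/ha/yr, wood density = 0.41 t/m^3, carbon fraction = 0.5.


C = 12.0 * 0.41 * 0.5 = 2.46 t C/ha/yr

2.46 t C/ha/yr


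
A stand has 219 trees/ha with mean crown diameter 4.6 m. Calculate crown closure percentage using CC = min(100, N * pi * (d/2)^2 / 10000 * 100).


(d/2)^2 = (4.6/2)^2 = 2.3^2 = 5.29
Crown area = 3.141593 * 5.29 = 16.6190 m^2
N * area / 10000 * 100 = 219 * 16.6190 / 10000 * 100 = 36.3956
CC = min(100, 36.3956) = 36.3956 ≈ 36.4%

36.4%


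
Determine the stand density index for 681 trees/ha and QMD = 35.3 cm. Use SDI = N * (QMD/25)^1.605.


QMD/25 = 35.3/25 = 1.412
(1.412)^1.605 = exp(1.605 * ln(1.412)) = exp(1.605 * 0.345007) = exp(0.553736) = 1.73974
SDI = 681 * 1.73974 = 1184.76 ≈ 1185

1185


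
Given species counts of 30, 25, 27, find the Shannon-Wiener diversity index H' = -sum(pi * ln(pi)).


Total N = 30 + 25 + 27 = 82
Per-species terms:
  p = 30/82 = 0.365854; ln(p) = -1.005521; p*ln(p) = 0.365854 * (-1.005521) = -0.367874
  p = 25/82 = 0.304878; ln(p) = -1.187844; p*ln(p) = 0.304878 * (-1.187844) = -0.362148
  p = 27/82 = 0.329268; ln(p) = -1.110883; p*ln(p) = 0.329268 * (-1.110883) = -0.365778
sum(p*ln(p)) = (-0.367874) + (-0.362148) + (-0.365778) = -1.095800
H' = -(-1.095800) = 1.095800 ≈ 1.0958

1.0958


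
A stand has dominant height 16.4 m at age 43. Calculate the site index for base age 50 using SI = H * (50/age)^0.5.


50/43 = 1.16279
(1.16279)^0.5 = 1.07833
SI = 16.4 * 1.07833 = 17.6846 ≈ 17.7 m

17.7 m


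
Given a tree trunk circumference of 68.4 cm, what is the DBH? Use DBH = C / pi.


DBH = C / pi = 68.4 / 3.141593 = 21.7724 ≈ 21.77 cm

21.77 cm


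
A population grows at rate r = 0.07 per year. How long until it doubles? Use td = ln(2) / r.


td = ln(2) / 0.07 = 0.693147 / 0.07 = 9.90210 ≈ 9.9 years

9.9 years


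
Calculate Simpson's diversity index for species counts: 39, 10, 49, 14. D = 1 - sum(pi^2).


Total N = 39 + 10 + 49 + 14 = 112
Per-species terms:
  p = 39/112 = 0.348214; p^2 = 0.348214^2 = 0.121253
  p = 10/112 = 0.089286; p^2 = 0.089286^2 = 0.007972
  p = 49/112 = 0.437500; p^2 = 0.437500^2 = 0.191406
  p = 14/112 = 0.125000; p^2 = 0.125000^2 = 0.015625
sum(p^2) = 0.121253 + 0.007972 + 0.191406 + 0.015625 = 0.336256
D = 1 - 0.336256 = 0.663744 ≈ 0.6637

0.6637


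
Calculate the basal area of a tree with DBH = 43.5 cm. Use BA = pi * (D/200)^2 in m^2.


D/200 = 43.5/200 = 0.2175 m
(D/200)^2 = 0.2175^2 = 0.04730625
BA = 3.141593 * 0.04730625 = 0.148617 ≈ 0.1486 m^2

0.1486 m^2


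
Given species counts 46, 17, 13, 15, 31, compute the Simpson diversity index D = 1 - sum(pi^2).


Total N = 46 + 17 + 13 + 15 + 31 = 122
Per-species terms:
  p = 46/122 = 0.377049; p^2 = 0.377049^2 = 0.142166
  p = 17/122 = 0.139344; p^2 = 0.139344^2 = 0.019417
  p = 13/122 = 0.106557; p^2 = 0.106557^2 = 0.011354
  p = 15/122 = 0.122951; p^2 = 0.122951^2 = 0.015117
  p = 31/122 = 0.254098; p^2 = 0.254098^2 = 0.064566
sum(p^2) = 0.142166 + 0.019417 + 0.011354 + 0.015117 + 0.064566 = 0.252620
D = 1 - 0.252620 = 0.747380 ≈ 0.7474

0.7474


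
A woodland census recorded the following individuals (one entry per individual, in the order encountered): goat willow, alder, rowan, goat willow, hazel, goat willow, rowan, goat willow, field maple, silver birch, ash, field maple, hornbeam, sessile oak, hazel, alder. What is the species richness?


Total individuals logged = 16
Distinct species (count of individuals): goat willow (4), alder (2), rowan (2), hazel (2), field maple (2), silver birch (1), ash (1), hornbeam (1), sessile oak (1)
Species richness = number of distinct species = 9

9


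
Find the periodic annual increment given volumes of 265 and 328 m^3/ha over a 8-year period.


PAI = (V2 - V1) / period = (328 - 265) / 8 = 63 / 8 = 7.8750 ≈ 7.88 m^3/ha/yr

7.88 m^3/ha/yr


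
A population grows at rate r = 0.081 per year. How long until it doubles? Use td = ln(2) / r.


td = ln(2) / 0.081 = 0.693147 / 0.081 = 8.55737 ≈ 8.6 years

8.6 years


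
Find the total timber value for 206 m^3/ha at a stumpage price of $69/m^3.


Value = 206 * 69 = $14214/ha

$14214/ha


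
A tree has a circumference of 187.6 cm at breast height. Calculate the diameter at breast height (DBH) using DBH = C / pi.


DBH = C / pi = 187.6 / 3.141593 = 59.7149 ≈ 59.71 cm

59.71 cm


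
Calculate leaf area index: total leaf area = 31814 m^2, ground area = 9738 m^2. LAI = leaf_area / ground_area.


LAI = 31814 / 9738 = 3.2670 ≈ 3.27

3.27


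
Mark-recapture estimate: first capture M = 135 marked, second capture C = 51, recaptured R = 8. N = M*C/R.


N = M * C / R = 135 * 51 / 8 = 6885 / 8 = 860.63 ≈ 861

861 individuals


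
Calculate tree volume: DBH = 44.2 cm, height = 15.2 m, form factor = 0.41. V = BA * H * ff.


(D/200)^2 = (44.2/200)^2 = 0.221^2 = 0.048841
BA = 3.141593 * 0.048841 = 0.153439 m^2
V = 0.153439 * 15.2 * 0.41 = 0.956232 ≈ 0.956 m^3

0.956 m^3


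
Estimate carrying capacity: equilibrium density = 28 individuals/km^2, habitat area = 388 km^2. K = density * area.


K = 28 * 388 = 10864 individuals

10864 individuals


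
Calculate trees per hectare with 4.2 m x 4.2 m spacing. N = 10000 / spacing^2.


N = 10000 / 4.2^2 = 10000 / 17.64 = 566.893 ≈ 567 trees/ha

567 trees/ha


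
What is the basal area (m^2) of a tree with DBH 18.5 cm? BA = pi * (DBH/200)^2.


D/200 = 18.5/200 = 0.0925 m
(D/200)^2 = 0.0925^2 = 0.00855625
BA = 3.141593 * 0.00855625 = 0.0268803 ≈ 0.0269 m^2

0.0269 m^2


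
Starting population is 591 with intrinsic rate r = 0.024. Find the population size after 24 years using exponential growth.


r*t = 0.024 * 24 = 0.576
exp(0.576) = 1.77891
N = 591 * 1.77891 = 1051.34 ≈ 1051

1051


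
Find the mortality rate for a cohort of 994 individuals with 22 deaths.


Mortality rate = 22 / 994 = 0.022133 ≈ 0.0221

0.0221


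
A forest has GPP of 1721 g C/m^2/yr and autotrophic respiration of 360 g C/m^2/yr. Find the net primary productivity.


NPP = GPP - Ra = 1721 - 360 = 1361 g C/m^2/yr

1361 g C/m^2/yr


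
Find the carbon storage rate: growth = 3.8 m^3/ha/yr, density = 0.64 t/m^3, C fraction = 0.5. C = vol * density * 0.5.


C = 3.8 * 0.64 * 0.5 = 1.216 ≈ 1.22 t C/ha/yr

1.22 t C/ha/yr


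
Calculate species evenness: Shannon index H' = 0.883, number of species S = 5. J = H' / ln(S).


ln(5) = 1.60944
J = H' / ln(S) = 0.883 / 1.60944 = 0.548638 ≈ 0.5486

0.5486


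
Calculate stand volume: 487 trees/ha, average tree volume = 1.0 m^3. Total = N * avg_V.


V_stand = 487 * 1.0 = 487.0 m^3/ha

487.0 m^3/ha


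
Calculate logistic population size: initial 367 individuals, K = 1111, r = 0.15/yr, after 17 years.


(K - N0)/N0 = (1111 - 367)/367 = 744/367 = 2.02725
r*t = 0.15 * 17 = 2.55; exp(-2.55) = 0.0780817
2.02725 * 0.0780817 = 0.158291
1 + 0.158291 = 1.15829
N = 1111 / 1.15829 = 959.173 ≈ 959

959


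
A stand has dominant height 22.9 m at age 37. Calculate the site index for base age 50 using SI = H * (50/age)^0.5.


50/37 = 1.35135
(1.35135)^0.5 = 1.16248
SI = 22.9 * 1.16248 = 26.6208 ≈ 26.6 m

26.6 m


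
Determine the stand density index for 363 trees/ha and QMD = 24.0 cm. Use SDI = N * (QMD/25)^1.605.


QMD/25 = 24.0/25 = 0.96
(0.96)^1.605 = exp(1.605 * ln(0.96)) = exp(1.605 * (-0.0408220)) = exp(-0.0655193) = 0.936581
SDI = 363 * 0.936581 = 339.979 ≈ 340

340


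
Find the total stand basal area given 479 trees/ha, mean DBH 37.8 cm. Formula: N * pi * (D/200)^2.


(D/200)^2 = (37.8/200)^2 = 0.189^2 = 0.035721
Individual BA = 3.141593 * 0.035721 = 0.112221 m^2
Stand BA = 479 * 0.112221 = 53.7539 ≈ 53.75 m^2/ha

53.75 m^2/ha


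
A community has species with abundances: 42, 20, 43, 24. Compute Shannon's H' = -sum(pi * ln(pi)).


Total N = 42 + 20 + 43 + 24 = 129
Per-species terms:
  p = 42/129 = 0.325581; ln(p) = -1.122144; p*ln(p) = 0.325581 * (-1.122144) = -0.365349
  p = 20/129 = 0.155039; ln(p) = -1.864079; p*ln(p) = 0.155039 * (-1.864079) = -0.289005
  p = 43/129 = 0.333333; ln(p) = -1.098613; p*ln(p) = 0.333333 * (-1.098613) = -0.366204
  p = 24/129 = 0.186047; ln(p) = -1.681756; p*ln(p) = 0.186047 * (-1.681756) = -0.312886
sum(p*ln(p)) = (-0.365349) + (-0.289005) + (-0.366204) + (-0.312886) = -1.333444
H' = -(-1.333444) = 1.333444 ≈ 1.3334

1.3334


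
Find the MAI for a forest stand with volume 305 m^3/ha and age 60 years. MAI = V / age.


MAI = 305 / 60 = 5.0833 ≈ 5.08 m^3/ha/yr

5.08 m^3/ha/yr


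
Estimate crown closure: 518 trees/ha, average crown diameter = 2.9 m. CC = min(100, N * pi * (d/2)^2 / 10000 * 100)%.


(d/2)^2 = (2.9/2)^2 = 1.45^2 = 2.1025
Crown area = 3.141593 * 2.1025 = 6.60520 m^2
N * area / 10000 * 100 = 518 * 6.60520 / 10000 * 100 = 34.2149
CC = min(100, 34.2149) = 34.2149 ≈ 34.2%

34.2%


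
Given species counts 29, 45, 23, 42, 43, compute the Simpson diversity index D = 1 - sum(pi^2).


Total N = 29 + 45 + 23 + 42 + 43 = 182
Per-species terms:
  p = 29/182 = 0.159341; p^2 = 0.159341^2 = 0.025390
  p = 45/182 = 0.247253; p^2 = 0.247253^2 = 0.061134
  p = 23/182 = 0.126374; p^2 = 0.126374^2 = 0.015970
  p = 42/182 = 0.230769; p^2 = 0.230769^2 = 0.053254
  p = 43/182 = 0.236264; p^2 = 0.236264^2 = 0.055821
sum(p^2) = 0.025390 + 0.061134 + 0.015970 + 0.053254 + 0.055821 = 0.211569
D = 1 - 0.211569 = 0.788431 ≈ 0.7884

0.7884


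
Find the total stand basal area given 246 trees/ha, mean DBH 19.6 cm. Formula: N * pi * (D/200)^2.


(D/200)^2 = (19.6/200)^2 = 0.098^2 = 0.009604
Individual BA = 3.141593 * 0.009604 = 0.0301719 m^2
Stand BA = 246 * 0.0301719 = 7.42229 ≈ 7.42 m^2/ha

7.42 m^2/ha


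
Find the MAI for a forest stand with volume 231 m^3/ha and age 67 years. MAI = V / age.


MAI = 231 / 67 = 3.4478 ≈ 3.45 m^3/ha/yr

3.45 m^3/ha/yr


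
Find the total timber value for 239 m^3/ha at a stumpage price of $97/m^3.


Value = 239 * 97 = $23183/ha

$23183/ha


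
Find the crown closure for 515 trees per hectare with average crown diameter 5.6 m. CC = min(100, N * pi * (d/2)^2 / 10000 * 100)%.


(d/2)^2 = (5.6/2)^2 = 2.8^2 = 7.84
Crown area = 3.141593 * 7.84 = 24.6301 m^2
N * area / 10000 * 100 = 515 * 24.6301 / 10000 * 100 = 126.845
CC = min(100, 126.845) = 100%

100%


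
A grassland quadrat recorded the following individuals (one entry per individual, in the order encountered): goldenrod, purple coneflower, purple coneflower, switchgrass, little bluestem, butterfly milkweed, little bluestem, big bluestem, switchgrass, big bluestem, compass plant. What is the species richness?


Total individuals logged = 11
Distinct species (count of individuals): goldenrod (1), purple coneflower (2), switchgrass (2), little bluestem (2), butterfly milkweed (1), big bluestem (2), compass plant (1)
Species richness = number of distinct species = 7

7


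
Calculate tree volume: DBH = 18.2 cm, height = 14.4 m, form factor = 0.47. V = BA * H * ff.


(D/200)^2 = (18.2/200)^2 = 0.091^2 = 0.008281
BA = 3.141593 * 0.008281 = 0.0260155 m^2
V = 0.0260155 * 14.4 * 0.47 = 0.176073 ≈ 0.176 m^3

0.176 m^3


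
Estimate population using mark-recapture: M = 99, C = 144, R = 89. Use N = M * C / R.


N = M * C / R = 99 * 144 / 89 = 14256 / 89 = 160.18 ≈ 160

160 individuals


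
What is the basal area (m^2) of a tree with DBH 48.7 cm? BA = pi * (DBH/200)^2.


D/200 = 48.7/200 = 0.2435 m
(D/200)^2 = 0.2435^2 = 0.05929225
BA = 3.141593 * 0.05929225 = 0.186272 ≈ 0.1863 m^2

0.1863 m^2


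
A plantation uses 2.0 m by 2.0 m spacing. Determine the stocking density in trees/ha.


N = 10000 / 2.0^2 = 10000 / 4 = 2500.00 ≈ 2500 trees/ha

2500 trees/ha


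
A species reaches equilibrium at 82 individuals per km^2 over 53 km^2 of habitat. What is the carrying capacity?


K = 82 * 53 = 4346 individuals

4346 individuals


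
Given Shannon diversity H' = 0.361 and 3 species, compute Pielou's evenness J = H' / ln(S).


ln(3) = 1.09861
J = H' / ln(S) = 0.361 / 1.09861 = 0.328597 ≈ 0.3286

0.3286


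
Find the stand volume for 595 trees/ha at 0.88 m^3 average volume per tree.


V_stand = 595 * 0.88 = 523.6 m^3/ha

523.6 m^3/ha


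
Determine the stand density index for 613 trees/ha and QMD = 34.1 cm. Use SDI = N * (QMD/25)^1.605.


QMD/25 = 34.1/25 = 1.364
(1.364)^1.605 = exp(1.605 * ln(1.364)) = exp(1.605 * 0.310422) = exp(0.498227) = 1.64580
SDI = 613 * 1.64580 = 1008.88 ≈ 1009

1009


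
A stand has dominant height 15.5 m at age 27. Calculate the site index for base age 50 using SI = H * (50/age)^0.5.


50/27 = 1.85185
(1.85185)^0.5 = 1.36083
SI = 15.5 * 1.36083 = 21.0929 ≈ 21.1 m

21.1 m


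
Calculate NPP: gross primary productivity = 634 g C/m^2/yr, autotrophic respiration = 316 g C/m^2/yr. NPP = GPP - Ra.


NPP = GPP - Ra = 634 - 316 = 318 g C/m^2/yr

318 g C/m^2/yr


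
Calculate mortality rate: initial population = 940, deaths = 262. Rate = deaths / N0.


Mortality rate = 262 / 940 = 0.278723 ≈ 0.2787

0.2787


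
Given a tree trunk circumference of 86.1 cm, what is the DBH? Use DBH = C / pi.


DBH = C / pi = 86.1 / 3.141593 = 27.4065 ≈ 27.41 cm

27.41 cm


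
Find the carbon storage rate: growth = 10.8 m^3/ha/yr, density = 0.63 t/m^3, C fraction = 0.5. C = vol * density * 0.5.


C = 10.8 * 0.63 * 0.5 = 3.402 ≈ 3.40 t C/ha/yr

3.40 t C/ha/yr


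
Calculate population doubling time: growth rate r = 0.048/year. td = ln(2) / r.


td = ln(2) / 0.048 = 0.693147 / 0.048 = 14.4406 ≈ 14.4 years

14.4 years


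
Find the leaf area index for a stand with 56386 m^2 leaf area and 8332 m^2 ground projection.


LAI = 56386 / 8332 = 6.7674 ≈ 6.77

6.77


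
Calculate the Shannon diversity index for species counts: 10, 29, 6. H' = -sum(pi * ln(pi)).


Total N = 10 + 29 + 6 = 45
Per-species terms:
  p = 10/45 = 0.222222; ln(p) = -1.504078; p*ln(p) = 0.222222 * (-1.504078) = -0.334239
  p = 29/45 = 0.644444; ln(p) = -0.439367; p*ln(p) = 0.644444 * (-0.439367) = -0.283147
  p = 6/45 = 0.133333; ln(p) = -2.014906; p*ln(p) = 0.133333 * (-2.014906) = -0.268653
sum(p*ln(p)) = (-0.334239) + (-0.283147) + (-0.268653) = -0.886039
H' = -(-0.886039) = 0.886039 ≈ 0.8860

0.8860


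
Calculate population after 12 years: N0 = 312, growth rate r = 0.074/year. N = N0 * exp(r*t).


r*t = 0.074 * 12 = 0.888
exp(0.888) = 2.43026
N = 312 * 2.43026 = 758.241 ≈ 758

758


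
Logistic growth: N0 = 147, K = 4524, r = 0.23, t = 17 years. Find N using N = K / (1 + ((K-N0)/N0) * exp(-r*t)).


(K - N0)/N0 = (4524 - 147)/147 = 4377/147 = 29.7755
r*t = 0.23 * 17 = 3.91; exp(-3.91) = 0.0200405
29.7755 * 0.0200405 = 0.596716
1 + 0.596716 = 1.59672
N = 4524 / 1.59672 = 2833.31 ≈ 2833

2833


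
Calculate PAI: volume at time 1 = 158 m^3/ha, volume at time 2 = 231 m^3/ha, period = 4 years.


PAI = (V2 - V1) / period = (231 - 158) / 4 = 73 / 4 = 18.25 m^3/ha/yr

18.25 m^3/ha/yr


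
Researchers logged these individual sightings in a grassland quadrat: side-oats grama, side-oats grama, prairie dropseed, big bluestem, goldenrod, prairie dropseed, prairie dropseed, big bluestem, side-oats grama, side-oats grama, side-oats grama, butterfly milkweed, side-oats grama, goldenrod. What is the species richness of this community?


Total individuals logged = 14
Distinct species (count of individuals): side-oats grama (6), prairie dropseed (3), big bluestem (2), goldenrod (2), butterfly milkweed (1)
Species richness = number of distinct species = 5

5


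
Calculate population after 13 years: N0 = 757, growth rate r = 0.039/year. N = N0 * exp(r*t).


r*t = 0.039 * 13 = 0.507
exp(0.507) = 1.66030
N = 757 * 1.66030 = 1256.85 ≈ 1257

1257


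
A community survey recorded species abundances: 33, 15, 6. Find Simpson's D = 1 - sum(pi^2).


Total N = 33 + 15 + 6 = 54
Per-species terms:
  p = 33/54 = 0.611111; p^2 = 0.611111^2 = 0.373457
  p = 15/54 = 0.277778; p^2 = 0.277778^2 = 0.077161
  p = 6/54 = 0.111111; p^2 = 0.111111^2 = 0.012346
sum(p^2) = 0.373457 + 0.077161 + 0.012346 = 0.462964
D = 1 - 0.462964 = 0.537036 ≈ 0.5370

0.5370


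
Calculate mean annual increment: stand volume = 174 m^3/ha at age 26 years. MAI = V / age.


MAI = 174 / 26 = 6.6923 ≈ 6.69 m^3/ha/yr

6.69 m^3/ha/yr


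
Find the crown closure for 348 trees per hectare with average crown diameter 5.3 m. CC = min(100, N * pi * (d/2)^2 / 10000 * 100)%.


(d/2)^2 = (5.3/2)^2 = 2.65^2 = 7.0225
Crown area = 3.141593 * 7.0225 = 22.0618 m^2
N * area / 10000 * 100 = 348 * 22.0618 / 10000 * 100 = 76.7751
CC = min(100, 76.7751) = 76.7751 ≈ 76.8%

76.8%


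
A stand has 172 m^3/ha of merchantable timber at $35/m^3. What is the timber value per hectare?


Value = 172 * 35 = $6020/ha

$6020/ha


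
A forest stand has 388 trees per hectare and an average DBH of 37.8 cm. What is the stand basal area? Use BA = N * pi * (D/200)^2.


(D/200)^2 = (37.8/200)^2 = 0.189^2 = 0.035721
Individual BA = 3.141593 * 0.035721 = 0.112221 m^2
Stand BA = 388 * 0.112221 = 43.5417 ≈ 43.54 m^2/ha

43.54 m^2/ha


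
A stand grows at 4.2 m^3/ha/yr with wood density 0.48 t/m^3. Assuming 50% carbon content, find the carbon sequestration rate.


C = 4.2 * 0.48 * 0.5 = 1.008 ≈ 1.01 t C/ha/yr

1.01 t C/ha/yr


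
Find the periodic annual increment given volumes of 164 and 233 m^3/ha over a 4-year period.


PAI = (V2 - V1) / period = (233 - 164) / 4 = 69 / 4 = 17.25 m^3/ha/yr

17.25 m^3/ha/yr


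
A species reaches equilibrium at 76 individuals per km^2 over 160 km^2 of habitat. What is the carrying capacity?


K = 76 * 160 = 12160 individuals

12160 individuals


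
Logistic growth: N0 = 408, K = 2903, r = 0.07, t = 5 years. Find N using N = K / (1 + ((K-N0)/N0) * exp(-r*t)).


(K - N0)/N0 = (2903 - 408)/408 = 2495/408 = 6.11520
r*t = 0.07 * 5 = 0.35; exp(-0.35) = 0.704688
6.11520 * 0.704688 = 4.30931
1 + 4.30931 = 5.30931
N = 2903 / 5.30931 = 546.775 ≈ 547

547


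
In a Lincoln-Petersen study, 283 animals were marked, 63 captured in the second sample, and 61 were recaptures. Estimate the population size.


N = M * C / R = 283 * 63 / 61 = 17829 / 61 = 292.28 ≈ 292

292 individuals


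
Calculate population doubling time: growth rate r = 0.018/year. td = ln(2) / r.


td = ln(2) / 0.018 = 0.693147 / 0.018 = 38.5082 ≈ 38.5 years

38.5 years


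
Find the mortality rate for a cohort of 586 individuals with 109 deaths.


Mortality rate = 109 / 586 = 0.186007 ≈ 0.1860

0.1860


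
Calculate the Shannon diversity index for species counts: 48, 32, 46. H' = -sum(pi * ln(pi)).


Total N = 48 + 32 + 46 = 126
Per-species terms:
  p = 48/126 = 0.380952; ln(p) = -0.965082; p*ln(p) = 0.380952 * (-0.965082) = -0.367650
  p = 32/126 = 0.253968; ln(p) = -1.370547; p*ln(p) = 0.253968 * (-1.370547) = -0.348075
  p = 46/126 = 0.365079; ln(p) = -1.007642; p*ln(p) = 0.365079 * (-1.007642) = -0.367869
sum(p*ln(p)) = (-0.367650) + (-0.348075) + (-0.367869) = -1.083594
H' = -(-1.083594) = 1.083594 ≈ 1.0836

1.0836


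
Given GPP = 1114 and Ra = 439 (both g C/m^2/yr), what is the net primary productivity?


NPP = GPP - Ra = 1114 - 439 = 675 g C/m^2/yr

675 g C/m^2/yr


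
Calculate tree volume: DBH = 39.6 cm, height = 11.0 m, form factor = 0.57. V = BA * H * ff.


(D/200)^2 = (39.6/200)^2 = 0.198^2 = 0.039204
BA = 3.141593 * 0.039204 = 0.123163 m^2
V = 0.123163 * 11.0 * 0.57 = 0.772232 ≈ 0.772 m^3

0.772 m^3


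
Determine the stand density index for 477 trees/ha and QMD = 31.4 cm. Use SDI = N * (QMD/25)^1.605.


QMD/25 = 31.4/25 = 1.256
(1.256)^1.605 = exp(1.605 * ln(1.256)) = exp(1.605 * 0.227932) = exp(0.365831) = 1.44171
SDI = 477 * 1.44171 = 687.696 ≈ 688

688


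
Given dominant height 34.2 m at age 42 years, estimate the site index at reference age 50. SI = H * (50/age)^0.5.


50/42 = 1.19048
(1.19048)^0.5 = 1.09109
SI = 34.2 * 1.09109 = 37.3153 ≈ 37.3 m

37.3 m


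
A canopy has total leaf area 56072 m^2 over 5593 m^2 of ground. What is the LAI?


LAI = 56072 / 5593 = 10.0254 ≈ 10.03

10.03


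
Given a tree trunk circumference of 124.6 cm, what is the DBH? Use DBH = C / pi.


DBH = C / pi = 124.6 / 3.141593 = 39.6614 ≈ 39.66 cm

39.66 cm


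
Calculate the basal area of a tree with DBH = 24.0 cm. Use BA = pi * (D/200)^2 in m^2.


D/200 = 24.0/200 = 0.12 m
(D/200)^2 = 0.12^2 = 0.0144
BA = 3.141593 * 0.0144 = 0.0452389 ≈ 0.0452 m^2

0.0452 m^2


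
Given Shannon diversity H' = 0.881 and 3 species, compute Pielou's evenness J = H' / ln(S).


ln(3) = 1.09861
J = H' / ln(S) = 0.881 / 1.09861 = 0.801922 ≈ 0.8019

0.8019


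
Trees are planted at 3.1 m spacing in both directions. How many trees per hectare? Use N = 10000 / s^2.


N = 10000 / 3.1^2 = 10000 / 9.61 = 1040.58 ≈ 1041 trees/ha

1041 trees/ha


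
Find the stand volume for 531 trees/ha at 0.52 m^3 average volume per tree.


V_stand = 531 * 0.52 = 276.12 ≈ 276.1 m^3/ha

276.1 m^3/ha


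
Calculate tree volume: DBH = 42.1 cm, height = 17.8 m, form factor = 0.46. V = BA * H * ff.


(D/200)^2 = (42.1/200)^2 = 0.2105^2 = 0.04431025
BA = 3.141593 * 0.04431025 = 0.139205 m^2
V = 0.139205 * 17.8 * 0.46 = 1.13981 ≈ 1.140 m^3

1.140 m^3


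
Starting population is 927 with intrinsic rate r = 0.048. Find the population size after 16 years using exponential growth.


r*t = 0.048 * 16 = 0.768
exp(0.768) = 2.15545
N = 927 * 2.15545 = 1998.10 ≈ 1998

1998


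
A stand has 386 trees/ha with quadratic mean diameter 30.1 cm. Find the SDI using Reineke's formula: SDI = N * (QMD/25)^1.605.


QMD/25 = 30.1/25 = 1.204
(1.204)^1.605 = exp(1.605 * ln(1.204)) = exp(1.605 * 0.185649) = exp(0.297967) = 1.34712
SDI = 386 * 1.34712 = 519.988 ≈ 520

520


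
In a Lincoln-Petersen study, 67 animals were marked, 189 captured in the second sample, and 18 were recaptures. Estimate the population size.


N = M * C / R = 67 * 189 / 18 = 12663 / 18 = 703.50 ≈ 704

704 individuals


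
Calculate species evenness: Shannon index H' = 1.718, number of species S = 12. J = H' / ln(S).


ln(12) = 2.48491
J = H' / ln(S) = 1.718 / 2.48491 = 0.691373 ≈ 0.6914

0.6914


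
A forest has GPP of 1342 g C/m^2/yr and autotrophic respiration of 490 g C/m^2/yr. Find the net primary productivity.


NPP = GPP - Ra = 1342 - 490 = 852 g C/m^2/yr

852 g C/m^2/yr


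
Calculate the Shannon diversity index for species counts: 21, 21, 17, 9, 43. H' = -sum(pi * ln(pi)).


Total N = 21 + 21 + 17 + 9 + 43 = 111
Per-species terms:
  p = 21/111 = 0.189189; ln(p) = -1.665009; p*ln(p) = 0.189189 * (-1.665009) = -0.315001
  p = 21/111 = 0.189189; ln(p) = -1.665009; p*ln(p) = 0.189189 * (-1.665009) = -0.315001
  p = 17/111 = 0.153153; ln(p) = -1.876318; p*ln(p) = 0.153153 * (-1.876318) = -0.287364
  p = 9/111 = 0.081081; ln(p) = -2.512307; p*ln(p) = 0.081081 * (-2.512307) = -0.203700
  p = 43/111 = 0.387387; ln(p) = -0.948331; p*ln(p) = 0.387387 * (-0.948331) = -0.367371
sum(p*ln(p)) = (-0.315001) + (-0.315001) + (-0.287364) + (-0.203700) + (-0.367371) = -1.488437
H' = -(-1.488437) = 1.488437 ≈ 1.4884

1.4884


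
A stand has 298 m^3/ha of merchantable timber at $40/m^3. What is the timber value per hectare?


Value = 298 * 40 = $11920/ha

$11920/ha


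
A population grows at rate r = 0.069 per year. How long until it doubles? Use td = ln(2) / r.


td = ln(2) / 0.069 = 0.693147 / 0.069 = 10.0456 ≈ 10.0 years

10.0 years


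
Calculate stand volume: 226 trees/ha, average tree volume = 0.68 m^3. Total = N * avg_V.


V_stand = 226 * 0.68 = 153.68 ≈ 153.7 m^3/ha

153.7 m^3/ha


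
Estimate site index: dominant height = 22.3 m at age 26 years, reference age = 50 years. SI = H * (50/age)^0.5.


50/26 = 1.92308
(1.92308)^0.5 = 1.38675
SI = 22.3 * 1.38675 = 30.9245 ≈ 30.9 m

30.9 m


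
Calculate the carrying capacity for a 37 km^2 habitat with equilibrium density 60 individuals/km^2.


K = 60 * 37 = 2220 individuals

2220 individuals


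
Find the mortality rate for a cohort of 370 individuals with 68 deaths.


Mortality rate = 68 / 370 = 0.183784 ≈ 0.1838

0.1838


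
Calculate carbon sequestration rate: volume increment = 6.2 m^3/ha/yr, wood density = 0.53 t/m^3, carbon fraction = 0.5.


C = 6.2 * 0.53 * 0.5 = 1.643 ≈ 1.64 t C/ha/yr

1.64 t C/ha/yr


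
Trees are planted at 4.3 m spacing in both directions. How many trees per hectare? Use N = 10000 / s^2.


N = 10000 / 4.3^2 = 10000 / 18.49 = 540.833 ≈ 541 trees/ha

541 trees/ha


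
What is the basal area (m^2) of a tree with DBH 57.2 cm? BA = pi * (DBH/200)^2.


D/200 = 57.2/200 = 0.286 m
(D/200)^2 = 0.286^2 = 0.081796
BA = 3.141593 * 0.081796 = 0.256970 ≈ 0.2570 m^2

0.2570 m^2


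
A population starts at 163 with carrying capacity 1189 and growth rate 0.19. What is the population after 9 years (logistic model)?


(K - N0)/N0 = (1189 - 163)/163 = 1026/163 = 6.29448
r*t = 0.19 * 9 = 1.71; exp(-1.71) = 0.180866
6.29448 * 0.180866 = 1.13846
1 + 1.13846 = 2.13846
N = 1189 / 2.13846 = 556.008 ≈ 556

556


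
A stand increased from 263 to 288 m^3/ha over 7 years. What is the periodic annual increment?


PAI = (V2 - V1) / period = (288 - 263) / 7 = 25 / 7 = 3.5714 ≈ 3.57 m^3/ha/yr

3.57 m^3/ha/yr


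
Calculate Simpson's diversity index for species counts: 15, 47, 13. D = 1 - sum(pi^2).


Total N = 15 + 47 + 13 = 75
Per-species terms:
  p = 15/75 = 0.200000; p^2 = 0.200000^2 = 0.040000
  p = 47/75 = 0.626667; p^2 = 0.626667^2 = 0.392712
  p = 13/75 = 0.173333; p^2 = 0.173333^2 = 0.030044
sum(p^2) = 0.040000 + 0.392712 + 0.030044 = 0.462756
D = 1 - 0.462756 = 0.537244 ≈ 0.5372

0.5372


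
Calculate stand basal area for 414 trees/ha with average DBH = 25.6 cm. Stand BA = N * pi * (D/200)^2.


(D/200)^2 = (25.6/200)^2 = 0.128^2 = 0.016384
Individual BA = 3.141593 * 0.016384 = 0.0514719 m^2
Stand BA = 414 * 0.0514719 = 21.3094 ≈ 21.31 m^2/ha

21.31 m^2/ha


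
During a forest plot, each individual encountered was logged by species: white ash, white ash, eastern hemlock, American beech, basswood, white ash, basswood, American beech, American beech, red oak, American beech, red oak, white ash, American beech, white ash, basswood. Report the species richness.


Total individuals logged = 16
Distinct species (count of individuals): white ash (5), eastern hemlock (1), American beech (5), basswood (3), red oak (2)
Species richness = number of distinct species = 5

5


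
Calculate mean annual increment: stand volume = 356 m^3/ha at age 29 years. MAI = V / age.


MAI = 356 / 29 = 12.2759 ≈ 12.28 m^3/ha/yr

12.28 m^3/ha/yr


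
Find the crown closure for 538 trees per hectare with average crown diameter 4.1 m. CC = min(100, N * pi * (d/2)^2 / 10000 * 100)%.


(d/2)^2 = (4.1/2)^2 = 2.05^2 = 4.2025
Crown area = 3.141593 * 4.2025 = 13.2025 m^2
N * area / 10000 * 100 = 538 * 13.2025 / 10000 * 100 = 71.0295
CC = min(100, 71.0295) = 71.0295 ≈ 71.0%

71.0%


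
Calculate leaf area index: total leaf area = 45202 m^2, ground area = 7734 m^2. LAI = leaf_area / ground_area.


LAI = 45202 / 7734 = 5.8446 ≈ 5.84

5.84


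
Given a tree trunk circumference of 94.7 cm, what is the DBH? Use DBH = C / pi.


DBH = C / pi = 94.7 / 3.141593 = 30.1439 ≈ 30.14 cm

30.14 cm


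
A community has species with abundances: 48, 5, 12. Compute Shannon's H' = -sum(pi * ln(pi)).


Total N = 48 + 5 + 12 = 65
Per-species terms:
  p = 48/65 = 0.738462; ln(p) = -0.303186; p*ln(p) = 0.738462 * (-0.303186) = -0.223891
  p = 5/65 = 0.076923; ln(p) = -2.564950; p*ln(p) = 0.076923 * (-2.564950) = -0.197304
  p = 12/65 = 0.184615; ln(p) = -1.689483; p*ln(p) = 0.184615 * (-1.689483) = -0.311904
sum(p*ln(p)) = (-0.223891) + (-0.197304) + (-0.311904) = -0.733099
H' = -(-0.733099) = 0.733099 ≈ 0.7331

0.7331


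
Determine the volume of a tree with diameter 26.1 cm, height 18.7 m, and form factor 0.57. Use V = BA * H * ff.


(D/200)^2 = (26.1/200)^2 = 0.1305^2 = 0.01703025
BA = 3.141593 * 0.01703025 = 0.0535021 m^2
V = 0.0535021 * 18.7 * 0.57 = 0.570279 ≈ 0.570 m^3

0.570 m^3


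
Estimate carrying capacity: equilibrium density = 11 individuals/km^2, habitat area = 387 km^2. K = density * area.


K = 11 * 387 = 4257 individuals

4257 individuals


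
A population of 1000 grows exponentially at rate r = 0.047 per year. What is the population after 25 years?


r*t = 0.047 * 25 = 1.175
exp(1.175) = 3.23814
N = 1000 * 3.23814 = 3238.14 ≈ 3238

3238


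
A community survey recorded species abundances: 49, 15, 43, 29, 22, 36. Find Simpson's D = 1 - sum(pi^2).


Total N = 49 + 15 + 43 + 29 + 22 + 36 = 194
Per-species terms:
  p = 49/194 = 0.252577; p^2 = 0.252577^2 = 0.063795
  p = 15/194 = 0.077320; p^2 = 0.077320^2 = 0.005978
  p = 43/194 = 0.221649; p^2 = 0.221649^2 = 0.049128
  p = 29/194 = 0.149485; p^2 = 0.149485^2 = 0.022346
  p = 22/194 = 0.113402; p^2 = 0.113402^2 = 0.012860
  p = 36/194 = 0.185567; p^2 = 0.185567^2 = 0.034435
sum(p^2) = 0.063795 + 0.005978 + 0.049128 + 0.022346 + 0.012860 + 0.034435 = 0.188542
D = 1 - 0.188542 = 0.811458 ≈ 0.8115

0.8115


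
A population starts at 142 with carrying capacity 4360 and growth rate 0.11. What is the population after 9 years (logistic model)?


(K - N0)/N0 = (4360 - 142)/142 = 4218/142 = 29.7042
r*t = 0.11 * 9 = 0.99; exp(-0.99) = 0.371577
29.7042 * 0.371577 = 11.0374
1 + 11.0374 = 12.0374
N = 4360 / 12.0374 = 362.204 ≈ 362

362


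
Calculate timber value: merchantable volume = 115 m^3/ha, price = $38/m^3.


Value = 115 * 38 = $4370/ha

$4370/ha


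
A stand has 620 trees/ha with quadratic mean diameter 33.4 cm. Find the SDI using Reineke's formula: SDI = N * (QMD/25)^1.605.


QMD/25 = 33.4/25 = 1.336
(1.336)^1.605 = exp(1.605 * ln(1.336)) = exp(1.605 * 0.289680) = exp(0.464936) = 1.59191
SDI = 620 * 1.59191 = 986.984 ≈ 987

987


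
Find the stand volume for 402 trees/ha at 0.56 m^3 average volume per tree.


V_stand = 402 * 0.56 = 225.12 ≈ 225.1 m^3/ha

225.1 m^3/ha


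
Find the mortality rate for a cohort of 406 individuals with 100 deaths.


Mortality rate = 100 / 406 = 0.246305 ≈ 0.2463

0.2463


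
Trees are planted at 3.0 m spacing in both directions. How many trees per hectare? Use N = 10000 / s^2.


N = 10000 / 3.0^2 = 10000 / 9 = 1111.11 ≈ 1111 trees/ha

1111 trees/ha


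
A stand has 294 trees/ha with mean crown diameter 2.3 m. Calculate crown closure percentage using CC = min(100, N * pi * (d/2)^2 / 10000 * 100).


(d/2)^2 = (2.3/2)^2 = 1.15^2 = 1.3225
Crown area = 3.141593 * 1.3225 = 4.15476 m^2
N * area / 10000 * 100 = 294 * 4.15476 / 10000 * 100 = 12.2150
CC = min(100, 12.2150) = 12.2150 ≈ 12.2%

12.2%


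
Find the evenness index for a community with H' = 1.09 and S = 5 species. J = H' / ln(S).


ln(5) = 1.60944
J = H' / ln(S) = 1.09 / 1.60944 = 0.677254 ≈ 0.6773

0.6773


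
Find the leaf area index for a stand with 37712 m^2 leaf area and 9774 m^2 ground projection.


LAI = 37712 / 9774 = 3.8584 ≈ 3.86

3.86


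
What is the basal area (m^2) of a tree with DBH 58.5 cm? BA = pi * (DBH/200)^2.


D/200 = 58.5/200 = 0.2925 m
(D/200)^2 = 0.2925^2 = 0.08555625
BA = 3.141593 * 0.08555625 = 0.268783 ≈ 0.2688 m^2

0.2688 m^2


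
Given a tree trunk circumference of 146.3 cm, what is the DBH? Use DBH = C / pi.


DBH = C / pi = 146.3 / 3.141593 = 46.5687 ≈ 46.57 cm

46.57 cm


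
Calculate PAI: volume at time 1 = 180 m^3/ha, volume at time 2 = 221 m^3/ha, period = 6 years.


PAI = (V2 - V1) / period = (221 - 180) / 6 = 41 / 6 = 6.8333 ≈ 6.83 m^3/ha/yr

6.83 m^3/ha/yr


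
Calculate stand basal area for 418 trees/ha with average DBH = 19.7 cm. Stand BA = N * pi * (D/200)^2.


(D/200)^2 = (19.7/200)^2 = 0.0985^2 = 0.00970225
Individual BA = 3.141593 * 0.00970225 = 0.0304805 m^2
Stand BA = 418 * 0.0304805 = 12.7408 ≈ 12.74 m^2/ha

12.74 m^2/ha


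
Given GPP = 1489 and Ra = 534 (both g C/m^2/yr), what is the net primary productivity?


NPP = GPP - Ra = 1489 - 534 = 955 g C/m^2/yr

955 g C/m^2/yr


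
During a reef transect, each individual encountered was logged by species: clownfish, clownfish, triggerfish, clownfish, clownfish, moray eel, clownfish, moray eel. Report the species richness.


Total individuals logged = 8
Distinct species (count of individuals): clownfish (5), triggerfish (1), moray eel (2)
Species richness = number of distinct species = 3

3


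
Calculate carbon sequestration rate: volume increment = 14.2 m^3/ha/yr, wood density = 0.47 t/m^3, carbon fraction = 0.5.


C = 14.2 * 0.47 * 0.5 = 3.337 ≈ 3.34 t C/ha/yr

3.34 t C/ha/yr


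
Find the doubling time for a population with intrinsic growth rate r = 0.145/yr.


td = ln(2) / 0.145 = 0.693147 / 0.145 = 4.78032 ≈ 4.8 years

4.8 years


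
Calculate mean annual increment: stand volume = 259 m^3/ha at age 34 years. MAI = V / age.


MAI = 259 / 34 = 7.6176 ≈ 7.62 m^3/ha/yr

7.62 m^3/ha/yr


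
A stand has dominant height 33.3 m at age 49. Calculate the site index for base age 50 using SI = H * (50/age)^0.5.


50/49 = 1.02041
(1.02041)^0.5 = 1.01015
SI = 33.3 * 1.01015 = 33.6380 ≈ 33.6 m

33.6 m


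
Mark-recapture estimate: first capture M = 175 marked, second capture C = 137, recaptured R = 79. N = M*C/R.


N = M * C / R = 175 * 137 / 79 = 23975 / 79 = 303.48 ≈ 303

303 individuals


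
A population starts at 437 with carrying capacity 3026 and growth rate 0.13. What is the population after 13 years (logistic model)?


(K - N0)/N0 = (3026 - 437)/437 = 2589/437 = 5.92449
r*t = 0.13 * 13 = 1.69; exp(-1.69) = 0.184520
5.92449 * 0.184520 = 1.09319
1 + 1.09319 = 2.09319
N = 3026 / 2.09319 = 1445.64 ≈ 1446

1446


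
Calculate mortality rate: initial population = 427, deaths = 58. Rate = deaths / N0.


Mortality rate = 58 / 427 = 0.135831 ≈ 0.1358

0.1358


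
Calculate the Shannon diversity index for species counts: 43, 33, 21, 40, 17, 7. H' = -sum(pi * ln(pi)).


Total N = 43 + 33 + 21 + 40 + 17 + 7 = 161
Per-species terms:
  p = 43/161 = 0.267081; ln(p) = -1.320203; p*ln(p) = 0.267081 * (-1.320203) = -0.352601
  p = 33/161 = 0.204969; ln(p) = -1.584897; p*ln(p) = 0.204969 * (-1.584897) = -0.324855
  p = 21/161 = 0.130435; ln(p) = -2.036880; p*ln(p) = 0.130435 * (-2.036880) = -0.265680
  p = 40/161 = 0.248447; ln(p) = -1.392526; p*ln(p) = 0.248447 * (-1.392526) = -0.345969
  p = 17/161 = 0.105590; ln(p) = -2.248192; p*ln(p) = 0.105590 * (-2.248192) = -0.237387
  p = 7/161 = 0.043478; ln(p) = -3.135500; p*ln(p) = 0.043478 * (-3.135500) = -0.136325
sum(p*ln(p)) = (-0.352601) + (-0.324855) + (-0.265680) + (-0.345969) + (-0.237387) + (-0.136325) = -1.662817
H' = -(-1.662817) = 1.662817 ≈ 1.6628

1.6628


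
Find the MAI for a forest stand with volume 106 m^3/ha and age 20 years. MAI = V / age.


MAI = 106 / 20 = 5.30 m^3/ha/yr

5.30 m^3/ha/yr


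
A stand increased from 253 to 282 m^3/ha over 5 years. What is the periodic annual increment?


PAI = (V2 - V1) / period = (282 - 253) / 5 = 29 / 5 = 5.80 m^3/ha/yr

5.80 m^3/ha/yr


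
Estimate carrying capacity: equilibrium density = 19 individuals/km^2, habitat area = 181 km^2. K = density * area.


K = 19 * 181 = 3439 individuals

3439 individuals


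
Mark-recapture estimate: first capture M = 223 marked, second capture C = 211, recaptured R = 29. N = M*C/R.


N = M * C / R = 223 * 211 / 29 = 47053 / 29 = 1622.52 ≈ 1623

1623 individuals


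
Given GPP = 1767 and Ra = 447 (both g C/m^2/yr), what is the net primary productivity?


NPP = GPP - Ra = 1767 - 447 = 1320 g C/m^2/yr

1320 g C/m^2/yr


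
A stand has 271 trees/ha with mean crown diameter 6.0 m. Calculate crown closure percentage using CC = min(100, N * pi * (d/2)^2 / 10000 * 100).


(d/2)^2 = (6.0/2)^2 = 3^2 = 9
Crown area = 3.141593 * 9 = 28.2743 m^2
N * area / 10000 * 100 = 271 * 28.2743 / 10000 * 100 = 76.6234
CC = min(100, 76.6234) = 76.6234 ≈ 76.6%

76.6%


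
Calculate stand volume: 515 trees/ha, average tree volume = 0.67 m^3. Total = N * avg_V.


V_stand = 515 * 0.67 = 345.05 ≈ 345.1 m^3/ha

345.1 m^3/ha


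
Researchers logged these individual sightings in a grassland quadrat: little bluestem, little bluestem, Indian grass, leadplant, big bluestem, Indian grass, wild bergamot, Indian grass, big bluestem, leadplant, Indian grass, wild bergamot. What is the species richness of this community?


Total individuals logged = 12
Distinct species (count of individuals): little bluestem (2), Indian grass (4), leadplant (2), big bluestem (2), wild bergamot (2)
Species richness = number of distinct species = 5

5


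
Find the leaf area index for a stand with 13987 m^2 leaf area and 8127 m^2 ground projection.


LAI = 13987 / 8127 = 1.7211 ≈ 1.72

1.72


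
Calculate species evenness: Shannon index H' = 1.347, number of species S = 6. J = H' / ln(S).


ln(6) = 1.79176
J = H' / ln(S) = 1.347 / 1.79176 = 0.751775 ≈ 0.7518

0.7518


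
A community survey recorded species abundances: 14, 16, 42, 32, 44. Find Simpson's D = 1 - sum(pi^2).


Total N = 14 + 16 + 42 + 32 + 44 = 148
Per-species terms:
  p = 14/148 = 0.094595; p^2 = 0.094595^2 = 0.008948
  p = 16/148 = 0.108108; p^2 = 0.108108^2 = 0.011687
  p = 42/148 = 0.283784; p^2 = 0.283784^2 = 0.080533
  p = 32/148 = 0.216216; p^2 = 0.216216^2 = 0.046749
  p = 44/148 = 0.297297; p^2 = 0.297297^2 = 0.088386
sum(p^2) = 0.008948 + 0.011687 + 0.080533 + 0.046749 + 0.088386 = 0.236303
D = 1 - 0.236303 = 0.763697 ≈ 0.7637

0.7637


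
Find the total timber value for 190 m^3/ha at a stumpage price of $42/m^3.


Value = 190 * 42 = $7980/ha

$7980/ha


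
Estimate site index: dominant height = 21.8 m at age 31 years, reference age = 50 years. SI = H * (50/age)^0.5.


50/31 = 1.61290
(1.61290)^0.5 = 1.27000
SI = 21.8 * 1.27000 = 27.6860 ≈ 27.7 m

27.7 m


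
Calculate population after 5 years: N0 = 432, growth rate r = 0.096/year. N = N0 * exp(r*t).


r*t = 0.096 * 5 = 0.48
exp(0.48) = 1.61607
N = 432 * 1.61607 = 698.142 ≈ 698

698


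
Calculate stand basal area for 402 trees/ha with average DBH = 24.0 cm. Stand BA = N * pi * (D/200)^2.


(D/200)^2 = (24.0/200)^2 = 0.12^2 = 0.0144
Individual BA = 3.141593 * 0.0144 = 0.0452389 m^2
Stand BA = 402 * 0.0452389 = 18.1860 ≈ 18.19 m^2/ha

18.19 m^2/ha


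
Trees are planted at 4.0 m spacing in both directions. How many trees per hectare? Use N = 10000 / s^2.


N = 10000 / 4.0^2 = 10000 / 16 = 625.000 ≈ 625 trees/ha

625 trees/ha


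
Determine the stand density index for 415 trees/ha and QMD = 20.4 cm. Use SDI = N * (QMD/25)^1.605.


QMD/25 = 20.4/25 = 0.816
(0.816)^1.605 = exp(1.605 * ln(0.816)) = exp(1.605 * (-0.203341)) = exp(-0.326362) = 0.721544
SDI = 415 * 0.721544 = 299.441 ≈ 299

299


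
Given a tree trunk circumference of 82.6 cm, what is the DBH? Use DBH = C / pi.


DBH = C / pi = 82.6 / 3.141593 = 26.2924 ≈ 26.29 cm

26.29 cm


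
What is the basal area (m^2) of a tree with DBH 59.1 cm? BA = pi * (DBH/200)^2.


D/200 = 59.1/200 = 0.2955 m
(D/200)^2 = 0.2955^2 = 0.08732025
BA = 3.141593 * 0.08732025 = 0.274325 ≈ 0.2743 m^2

0.2743 m^2


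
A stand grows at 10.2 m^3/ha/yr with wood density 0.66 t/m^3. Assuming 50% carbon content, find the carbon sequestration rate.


C = 10.2 * 0.66 * 0.5 = 3.366 ≈ 3.37 t C/ha/yr

3.37 t C/ha/yr


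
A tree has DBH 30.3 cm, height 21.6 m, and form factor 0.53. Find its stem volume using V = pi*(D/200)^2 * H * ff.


(D/200)^2 = (30.3/200)^2 = 0.1515^2 = 0.02295225
BA = 3.141593 * 0.02295225 = 0.0721066 m^2
V = 0.0721066 * 21.6 * 0.53 = 0.825476 ≈ 0.825 m^3

0.825 m^3


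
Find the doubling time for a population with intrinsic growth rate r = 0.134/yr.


td = ln(2) / 0.134 = 0.693147 / 0.134 = 5.17274 ≈ 5.2 years

5.2 years
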